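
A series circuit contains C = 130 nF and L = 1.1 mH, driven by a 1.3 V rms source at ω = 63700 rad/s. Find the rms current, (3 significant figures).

X_L = ωL = 70.1 Ω
X_C = 1/(ωC) = 121 Ω
Net reactance X = X_L − X_C = -50.7 Ω
Z = − j50.7 Ω
|Z| = √(0² + 50.7²) = 50.7 Ω
I = V/|Z| = 1.3/50.7 = 25.6 mA

25.6 mA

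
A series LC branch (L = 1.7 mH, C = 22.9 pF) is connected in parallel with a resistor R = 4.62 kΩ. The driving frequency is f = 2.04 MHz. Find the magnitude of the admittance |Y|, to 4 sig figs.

ω = 2πf = 1.282e+07 rad/s
X_L = ωL = 21790 Ω
X_C = 1/(ωC) = 3407 Ω
Branch 1: Z₁ = R = 4620 Ω
Branch 2 (series LC): Z₂ = j(X_L − X_C) = j18380 Ω
Parallel: Z = Z₁Z₂/(Z₁+Z₂), |Z| = 4481 Ω, ∠Z = 14.11°
|Y| = 1/|Z| = 223.2 μS

223.2 μS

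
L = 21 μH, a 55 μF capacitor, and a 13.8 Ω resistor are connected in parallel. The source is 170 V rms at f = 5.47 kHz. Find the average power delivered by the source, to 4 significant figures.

2.094 kW

ω = 2πf = 34370 rad/s
X_L = ωL = 0.7217 Ω
X_C = 1/(ωC) = 0.5290 Ω
Parallel: admittances add. Y = 1/R + 1/(jωL) + jωC
Y = (0.07246 + j0.5048) S
|Y| = 0.5099 S → |Z| = 1/|Y| = 1.961 Ω, ∠Z = −∠Y = -81.83°
I = V/|Z| = 86.69 A
P = VI cos φ = 170 × 86.69 × cos(-81.83°) = 2.094 kW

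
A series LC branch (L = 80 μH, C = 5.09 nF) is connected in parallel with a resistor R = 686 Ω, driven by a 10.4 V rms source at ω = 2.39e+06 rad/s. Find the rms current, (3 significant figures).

X_L = ωL = 191 Ω
X_C = 1/(ωC) = 82.2 Ω
Branch 1: Z₁ = R = 686 Ω
Branch 2 (series LC): Z₂ = j(X_L − X_C) = j109 Ω
Parallel: Z = Z₁Z₂/(Z₁+Z₂), |Z| = 108 Ω, ∠Z = 81.0°
I = V/|Z| = 10.4/108 = 96.6 mA

96.6 mA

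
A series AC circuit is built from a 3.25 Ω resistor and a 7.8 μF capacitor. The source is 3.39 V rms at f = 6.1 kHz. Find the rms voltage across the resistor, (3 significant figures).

2.36 V

ω = 2πf = 38330 rad/s
X_C = 1/(ωC) = 3.34 Ω
Z = 3.25 − j3.34 Ω
|Z| = √(3.25² + 3.34²) = 4.66 Ω
I = V/|Z| = 727 mA
V_R = I·|Z_R| = 0.727 × 3.25 = 2.36 V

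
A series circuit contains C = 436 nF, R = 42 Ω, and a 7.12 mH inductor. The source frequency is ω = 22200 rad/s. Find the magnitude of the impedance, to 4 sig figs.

69.00 Ω

X_L = ωL = 158.1 Ω
X_C = 1/(ωC) = 103.3 Ω
Net reactance X = X_L − X_C = 54.75 Ω
Z = 42.00 + j54.75 Ω
|Z| = √(42.00² + 54.75²) = 69.00 Ω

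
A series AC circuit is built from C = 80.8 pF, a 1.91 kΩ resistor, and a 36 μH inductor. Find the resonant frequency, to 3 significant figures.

ω₀ = 1/√(LC) = 1/√(3.6e-05 × 8.08e-11) = 1.854e+07 rad/s
f₀ = ω₀/(2π) = 2.95 MHz

2.95 MHz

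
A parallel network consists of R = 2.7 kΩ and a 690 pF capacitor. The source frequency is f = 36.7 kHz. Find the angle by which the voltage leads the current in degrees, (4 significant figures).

-23.25°

ω = 2πf = 230600 rad/s
X_C = 1/(ωC) = 6285 Ω
Parallel: admittances add. Y = 1/R + jωC
Y = (0.0003704 + j0.0001591) S
|Y| = 0.0004031 S → |Z| = 1/|Y| = 2481 Ω, ∠Z = −∠Y = -23.25°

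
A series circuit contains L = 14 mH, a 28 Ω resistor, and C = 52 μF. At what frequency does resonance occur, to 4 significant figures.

ω₀ = 1/√(LC) = 1/√(0.014 × 5.2e-05) = 1172 rad/s
f₀ = ω₀/(2π) = 186.5 Hz

186.5 Hz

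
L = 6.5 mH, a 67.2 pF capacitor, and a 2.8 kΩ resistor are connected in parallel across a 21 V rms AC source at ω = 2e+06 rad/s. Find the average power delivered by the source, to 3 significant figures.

X_L = ωL = 13000 Ω
X_C = 1/(ωC) = 7440 Ω
Parallel: admittances add. Y = 1/R + 1/(jωL) + jωC
Y = (0.000357 + j5.75e-05) S
|Y| = 0.000362 S → |Z| = 1/|Y| = 2760 Ω, ∠Z = −∠Y = -9.14°
I = V/|Z| = 7.60 mA
P = VI cos φ = 21 × 0.00760 × cos(-9.14°) = 158 mW

158 mW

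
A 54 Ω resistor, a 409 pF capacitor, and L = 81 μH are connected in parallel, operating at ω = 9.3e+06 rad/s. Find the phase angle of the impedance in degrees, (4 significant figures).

-7.616°

X_L = ωL = 753.3 Ω
X_C = 1/(ωC) = 262.9 Ω
Parallel: admittances add. Y = 1/R + 1/(jωL) + jωC
Y = (0.01852 + j0.002476) S
|Y| = 0.01868 S → |Z| = 1/|Y| = 53.52 Ω, ∠Z = −∠Y = -7.616°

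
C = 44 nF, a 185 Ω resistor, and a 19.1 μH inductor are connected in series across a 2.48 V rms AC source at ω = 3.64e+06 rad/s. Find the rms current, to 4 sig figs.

X_L = ωL = 69.52 Ω
X_C = 1/(ωC) = 6.244 Ω
Net reactance X = X_L − X_C = 63.28 Ω
Z = 185.0 + j63.28 Ω
|Z| = √(185.0² + 63.28²) = 195.5 Ω
I = V/|Z| = 2.48/195.5 = 12.68 mA

12.68 mA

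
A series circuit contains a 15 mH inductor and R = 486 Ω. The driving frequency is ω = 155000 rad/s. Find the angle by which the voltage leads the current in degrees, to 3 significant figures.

X_L = ωL = 2320 Ω
Z = 486 + j2320 Ω
|Z| = √(486² + 2320²) = 2380 Ω
∠Z = arctan(2320/486) = 78.2°

78.2°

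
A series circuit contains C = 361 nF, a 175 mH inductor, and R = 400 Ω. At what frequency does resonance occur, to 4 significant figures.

633.2 Hz

ω₀ = 1/√(LC) = 1/√(0.175 × 3.61e-07) = 3979 rad/s
f₀ = ω₀/(2π) = 633.2 Hz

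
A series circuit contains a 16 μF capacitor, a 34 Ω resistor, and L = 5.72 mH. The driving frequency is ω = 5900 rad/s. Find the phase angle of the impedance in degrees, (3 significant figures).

X_L = ωL = 33.7 Ω
X_C = 1/(ωC) = 10.6 Ω
Net reactance X = X_L − X_C = 23.2 Ω
Z = 34.0 + j23.2 Ω
|Z| = √(34.0² + 23.2²) = 41.1 Ω
∠Z = arctan(23.2/34.0) = 34.3°

34.3°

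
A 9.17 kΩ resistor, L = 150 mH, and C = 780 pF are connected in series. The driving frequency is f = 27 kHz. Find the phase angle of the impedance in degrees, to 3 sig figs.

62.9°

ω = 2πf = 169600 rad/s
X_L = ωL = 25400 Ω
X_C = 1/(ωC) = 7560 Ω
Net reactance X = X_L − X_C = 17900 Ω
Z = 9170 + j17900 Ω
|Z| = √(9170² + 17900²) = 20100 Ω
∠Z = arctan(17900/9170) = 62.9°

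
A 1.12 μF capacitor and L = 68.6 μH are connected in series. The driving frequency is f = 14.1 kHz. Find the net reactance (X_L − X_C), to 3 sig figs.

-4.00 Ω

ω = 2πf = 88590 rad/s
X_L = ωL = 6.08 Ω
X_C = 1/(ωC) = 10.1 Ω
X = 6.08 − 10.1 = -4.00 Ω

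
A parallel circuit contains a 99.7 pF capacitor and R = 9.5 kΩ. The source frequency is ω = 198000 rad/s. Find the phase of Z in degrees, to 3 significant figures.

X_C = 1/(ωC) = 50700 Ω
Parallel: admittances add. Y = 1/R + jωC
Y = (0.000105 + j1.97e-05) S
|Y| = 0.000107 S → |Z| = 1/|Y| = 9340 Ω, ∠Z = −∠Y = -10.6°

-10.6°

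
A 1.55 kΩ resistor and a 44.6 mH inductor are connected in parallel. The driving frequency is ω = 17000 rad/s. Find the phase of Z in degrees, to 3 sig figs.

63.9°

X_L = ωL = 758 Ω
Parallel: admittances add. Y = 1/R + 1/(jωL)
Y = (0.000645 − j0.00132) S
|Y| = 0.00147 S → |Z| = 1/|Y| = 681 Ω, ∠Z = −∠Y = 63.9°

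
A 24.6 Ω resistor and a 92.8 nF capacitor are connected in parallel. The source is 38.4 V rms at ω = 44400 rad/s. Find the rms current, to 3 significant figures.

1.57 A

X_C = 1/(ωC) = 243 Ω
Parallel: admittances add. Y = 1/R + jωC
Y = (0.0407 + j0.00412) S
|Y| = 0.0409 S → |Z| = 1/|Y| = 24.5 Ω, ∠Z = −∠Y = -5.79°
I = V/|Z| = 38.4/24.5 = 1.57 A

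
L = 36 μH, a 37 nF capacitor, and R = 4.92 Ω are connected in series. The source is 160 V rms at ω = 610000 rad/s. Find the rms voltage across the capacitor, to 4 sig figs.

309.8 V

X_L = ωL = 21.96 Ω
X_C = 1/(ωC) = 44.31 Ω
Net reactance X = X_L − X_C = -22.35 Ω
Z = 4.920 − j22.35 Ω
|Z| = √(4.920² + 22.35²) = 22.88 Ω
I = V/|Z| = 6.992 A
V_C = I·|Z_C| = 6.992 × 44.31 = 309.8 V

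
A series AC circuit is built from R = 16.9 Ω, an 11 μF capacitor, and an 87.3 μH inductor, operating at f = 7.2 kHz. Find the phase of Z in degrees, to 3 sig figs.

6.55°

ω = 2πf = 45240 rad/s
X_L = ωL = 3.95 Ω
X_C = 1/(ωC) = 2.01 Ω
Net reactance X = X_L − X_C = 1.94 Ω
Z = 16.9 + j1.94 Ω
|Z| = √(16.9² + 1.94²) = 17.0 Ω
∠Z = arctan(1.94/16.9) = 6.55°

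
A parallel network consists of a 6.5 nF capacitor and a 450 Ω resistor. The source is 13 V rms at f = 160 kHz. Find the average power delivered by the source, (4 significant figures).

ω = 2πf = 1.005e+06 rad/s
X_C = 1/(ωC) = 153.0 Ω
Parallel: admittances add. Y = 1/R + jωC
Y = (0.002222 + j0.006535) S
|Y| = 0.006902 S → |Z| = 1/|Y| = 144.9 Ω, ∠Z = −∠Y = -71.22°
I = V/|Z| = 89.73 mA
P = VI cos φ = 13 × 0.08973 × cos(-71.22°) = 375.6 mW

375.6 mW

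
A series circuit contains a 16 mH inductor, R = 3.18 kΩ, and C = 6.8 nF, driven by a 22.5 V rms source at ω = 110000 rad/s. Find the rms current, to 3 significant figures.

X_L = ωL = 1760 Ω
X_C = 1/(ωC) = 1340 Ω
Net reactance X = X_L − X_C = 423 Ω
Z = 3180 + j423 Ω
|Z| = √(3180² + 423²) = 3210 Ω
I = V/|Z| = 22.5/3210 = 7.01 mA

7.01 mA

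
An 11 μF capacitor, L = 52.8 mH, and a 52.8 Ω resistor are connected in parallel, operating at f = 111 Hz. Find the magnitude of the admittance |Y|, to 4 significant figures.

27.17 mS

ω = 2πf = 697.4 rad/s
X_L = ωL = 36.82 Ω
X_C = 1/(ωC) = 130.3 Ω
Parallel: admittances add. Y = 1/R + 1/(jωL) + jωC
Y = (0.01894 − j0.01948) S
|Y| = 0.02717 S → |Z| = 1/|Y| = 36.80 Ω, ∠Z = −∠Y = 45.81°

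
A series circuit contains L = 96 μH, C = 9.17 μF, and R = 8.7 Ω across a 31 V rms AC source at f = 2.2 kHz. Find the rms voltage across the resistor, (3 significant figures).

ω = 2πf = 13820 rad/s
X_L = ωL = 1.33 Ω
X_C = 1/(ωC) = 7.89 Ω
Net reactance X = X_L − X_C = -6.56 Ω
Z = 8.70 − j6.56 Ω
|Z| = √(8.70² + 6.56²) = 10.9 Ω
I = V/|Z| = 2.84 A
V_R = I·|Z_R| = 2.84 × 8.70 = 24.7 V

24.7 V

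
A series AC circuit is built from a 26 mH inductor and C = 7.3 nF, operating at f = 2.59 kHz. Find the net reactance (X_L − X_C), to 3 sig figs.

-7990 Ω

ω = 2πf = 16270 rad/s
X_L = ωL = 423 Ω
X_C = 1/(ωC) = 8420 Ω
X = 423 − 8420 = -7990 Ω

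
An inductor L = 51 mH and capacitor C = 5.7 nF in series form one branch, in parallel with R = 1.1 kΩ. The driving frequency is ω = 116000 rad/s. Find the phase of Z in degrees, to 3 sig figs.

14.0°

X_L = ωL = 5920 Ω
X_C = 1/(ωC) = 1510 Ω
Branch 1: Z₁ = R = 1100 Ω
Branch 2 (series LC): Z₂ = j(X_L − X_C) = j4400 Ω
Parallel: Z = Z₁Z₂/(Z₁+Z₂), |Z| = 1070 Ω, ∠Z = 14.0°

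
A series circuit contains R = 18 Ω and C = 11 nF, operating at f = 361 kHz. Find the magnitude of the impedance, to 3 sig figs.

43.9 Ω

ω = 2πf = 2.268e+06 rad/s
X_C = 1/(ωC) = 40.1 Ω
Z = 18.0 − j40.1 Ω
|Z| = √(18.0² + 40.1²) = 43.9 Ω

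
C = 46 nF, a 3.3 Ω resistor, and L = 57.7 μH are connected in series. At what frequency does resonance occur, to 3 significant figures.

ω₀ = 1/√(LC) = 1/√(5.77e-05 × 4.6e-08) = 613800 rad/s
f₀ = ω₀/(2π) = 97.7 kHz

97.7 kHz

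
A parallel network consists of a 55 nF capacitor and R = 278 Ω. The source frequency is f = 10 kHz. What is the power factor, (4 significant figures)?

ω = 2πf = 62830 rad/s
X_C = 1/(ωC) = 289.4 Ω
Parallel: admittances add. Y = 1/R + jωC
Y = (0.003597 + j0.003456) S
|Y| = 0.004988 S → |Z| = 1/|Y| = 200.5 Ω, ∠Z = −∠Y = -43.85°
cos φ = cos(-43.85°) = 0.7211

0.7211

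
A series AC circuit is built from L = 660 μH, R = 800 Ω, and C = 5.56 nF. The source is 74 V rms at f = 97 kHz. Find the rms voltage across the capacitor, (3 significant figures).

27.1 V

ω = 2πf = 609500 rad/s
X_L = ωL = 402 Ω
X_C = 1/(ωC) = 295 Ω
Net reactance X = X_L − X_C = 107 Ω
Z = 800 + j107 Ω
|Z| = √(800² + 107²) = 807 Ω
I = V/|Z| = 91.7 mA
V_C = I·|Z_C| = 0.0917 × 295 = 27.1 V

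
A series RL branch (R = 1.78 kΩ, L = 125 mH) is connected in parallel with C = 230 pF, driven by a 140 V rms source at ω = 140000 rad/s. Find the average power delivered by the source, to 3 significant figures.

X_L = ωL = 17500 Ω
X_C = 1/(ωC) = 31100 Ω
Branch 1 (R+jX_L): Z₁ = 1780 + j17500 Ω, |Z₁| = 17600 Ω
Branch 2 (−jX_C): Z₂ = −j31100 Ω
Parallel: Z = Z₁Z₂/(Z₁+Z₂), |Z| = 40000 Ω, ∠Z = 76.7°
I = V/|Z| = 3.50 mA
P = VI cos φ = 140 × 0.00350 × cos(76.7°) = 113 mW

113 mW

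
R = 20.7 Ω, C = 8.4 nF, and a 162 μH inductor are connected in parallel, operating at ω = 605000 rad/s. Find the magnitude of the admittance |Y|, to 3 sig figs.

48.6 mS

X_L = ωL = 98.0 Ω
X_C = 1/(ωC) = 197 Ω
Parallel: admittances add. Y = 1/R + 1/(jωL) + jωC
Y = (0.0483 − j0.00512) S
|Y| = 0.0486 S → |Z| = 1/|Y| = 20.6 Ω, ∠Z = −∠Y = 6.05°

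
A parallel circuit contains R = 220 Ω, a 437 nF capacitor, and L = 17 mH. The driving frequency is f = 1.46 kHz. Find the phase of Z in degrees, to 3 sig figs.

ω = 2πf = 9173 rad/s
X_L = ωL = 156 Ω
X_C = 1/(ωC) = 249 Ω
Parallel: admittances add. Y = 1/R + 1/(jωL) + jωC
Y = (0.00455 − j0.00240) S
|Y| = 0.00514 S → |Z| = 1/|Y| = 194 Ω, ∠Z = −∠Y = 27.9°

27.9°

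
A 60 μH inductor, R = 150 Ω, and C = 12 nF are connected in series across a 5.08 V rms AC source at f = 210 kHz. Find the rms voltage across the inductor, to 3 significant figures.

2.67 V

ω = 2πf = 1.319e+06 rad/s
X_L = ωL = 79.2 Ω
X_C = 1/(ωC) = 63.2 Ω
Net reactance X = X_L − X_C = 16.0 Ω
Z = 150 + j16.0 Ω
|Z| = √(150² + 16.0²) = 151 Ω
I = V/|Z| = 33.7 mA
V_L = I·|Z_L| = 0.0337 × 79.2 = 2.67 V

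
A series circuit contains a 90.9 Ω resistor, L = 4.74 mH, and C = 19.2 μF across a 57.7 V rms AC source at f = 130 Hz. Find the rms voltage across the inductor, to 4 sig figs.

2.052 V

ω = 2πf = 816.8 rad/s
X_L = ωL = 3.872 Ω
X_C = 1/(ωC) = 63.76 Ω
Net reactance X = X_L − X_C = -59.89 Ω
Z = 90.90 − j59.89 Ω
|Z| = √(90.90² + 59.89²) = 108.9 Ω
I = V/|Z| = 530.1 mA
V_L = I·|Z_L| = 0.5301 × 3.872 = 2.052 V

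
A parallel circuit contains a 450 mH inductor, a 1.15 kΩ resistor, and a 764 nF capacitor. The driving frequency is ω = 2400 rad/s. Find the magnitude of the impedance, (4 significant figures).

X_L = ωL = 1080 Ω
X_C = 1/(ωC) = 545.4 Ω
Parallel: admittances add. Y = 1/R + 1/(jωL) + jωC
Y = (0.0008696 + j0.0009077) S
|Y| = 0.001257 S → |Z| = 1/|Y| = 795.6 Ω, ∠Z = −∠Y = -46.23°

795.6 Ω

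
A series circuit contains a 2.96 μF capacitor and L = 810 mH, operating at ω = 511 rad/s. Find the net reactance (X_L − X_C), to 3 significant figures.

-247 Ω

X_L = ωL = 414 Ω
X_C = 1/(ωC) = 661 Ω
X = 414 − 661 = -247 Ω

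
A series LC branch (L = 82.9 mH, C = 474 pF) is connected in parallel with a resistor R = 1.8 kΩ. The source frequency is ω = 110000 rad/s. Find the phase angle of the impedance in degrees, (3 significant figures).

X_L = ωL = 9120 Ω
X_C = 1/(ωC) = 19200 Ω
Branch 1: Z₁ = R = 1800 Ω
Branch 2 (series LC): Z₂ = j(X_L − X_C) = −j10100 Ω
Parallel: Z = Z₁Z₂/(Z₁+Z₂), |Z| = 1770 Ω, ∠Z = -10.1°

-10.1°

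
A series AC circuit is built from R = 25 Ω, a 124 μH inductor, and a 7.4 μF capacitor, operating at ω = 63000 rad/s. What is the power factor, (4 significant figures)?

X_L = ωL = 7.812 Ω
X_C = 1/(ωC) = 2.145 Ω
Net reactance X = X_L − X_C = 5.667 Ω
Z = 25.00 + j5.667 Ω
|Z| = √(25.00² + 5.667²) = 25.63 Ω
∠Z = arctan(5.667/25.00) = 12.77°
cos φ = cos(12.77°) = 0.9753

0.9753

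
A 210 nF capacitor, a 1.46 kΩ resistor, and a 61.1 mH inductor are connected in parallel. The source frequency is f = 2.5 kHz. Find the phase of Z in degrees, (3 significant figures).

ω = 2πf = 15710 rad/s
X_L = ωL = 960 Ω
X_C = 1/(ωC) = 303 Ω
Parallel: admittances add. Y = 1/R + 1/(jωL) + jωC
Y = (0.000685 + j0.00226) S
|Y| = 0.00236 S → |Z| = 1/|Y| = 424 Ω, ∠Z = −∠Y = -73.1°

-73.1°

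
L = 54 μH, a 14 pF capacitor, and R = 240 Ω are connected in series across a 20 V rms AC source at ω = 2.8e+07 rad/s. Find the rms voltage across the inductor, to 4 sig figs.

28.36 V

X_L = ωL = 1512 Ω
X_C = 1/(ωC) = 2551 Ω
Net reactance X = X_L − X_C = -1039 Ω
Z = 240.0 − j1039 Ω
|Z| = √(240.0² + 1039²) = 1066 Ω
I = V/|Z| = 18.76 mA
V_L = I·|Z_L| = 0.01876 × 1512 = 28.36 V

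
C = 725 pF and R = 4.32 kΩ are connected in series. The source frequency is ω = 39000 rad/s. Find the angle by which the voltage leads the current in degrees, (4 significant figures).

-83.04°

X_C = 1/(ωC) = 35370 Ω
Z = 4320 − j35370 Ω
|Z| = √(4320² + 35370²) = 35630 Ω
∠Z = arctan(-35370/4320) = -83.04°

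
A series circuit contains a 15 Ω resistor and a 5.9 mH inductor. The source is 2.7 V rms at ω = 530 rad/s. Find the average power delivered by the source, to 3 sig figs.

X_L = ωL = 3.13 Ω
Z = 15.0 + j3.13 Ω
|Z| = √(15.0² + 3.13²) = 15.3 Ω
∠Z = arctan(3.13/15.0) = 11.8°
I = V/|Z| = 176 mA
P = VI cos φ = 2.7 × 0.176 × cos(11.8°) = 466 mW

466 mW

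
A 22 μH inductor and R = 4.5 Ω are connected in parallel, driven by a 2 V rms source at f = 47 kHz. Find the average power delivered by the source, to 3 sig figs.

889 mW

ω = 2πf = 295300 rad/s
X_L = ωL = 6.50 Ω
Parallel: admittances add. Y = 1/R + 1/(jωL)
Y = (0.222 − j0.154) S
|Y| = 0.270 S → |Z| = 1/|Y| = 3.70 Ω, ∠Z = −∠Y = 34.7°
I = V/|Z| = 541 mA
P = VI cos φ = 2 × 0.541 × cos(34.7°) = 889 mW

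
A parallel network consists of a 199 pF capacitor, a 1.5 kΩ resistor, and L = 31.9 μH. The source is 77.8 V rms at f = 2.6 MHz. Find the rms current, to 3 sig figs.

116 mA

ω = 2πf = 1.634e+07 rad/s
X_L = ωL = 521 Ω
X_C = 1/(ωC) = 308 Ω
Parallel: admittances add. Y = 1/R + 1/(jωL) + jωC
Y = (0.000667 + j0.00133) S
|Y| = 0.00149 S → |Z| = 1/|Y| = 671 Ω, ∠Z = −∠Y = -63.4°
I = V/|Z| = 77.8/671 = 116 mA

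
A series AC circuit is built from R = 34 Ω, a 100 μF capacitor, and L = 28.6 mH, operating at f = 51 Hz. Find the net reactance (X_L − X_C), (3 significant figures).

ω = 2πf = 320.4 rad/s
X_L = ωL = 9.16 Ω
X_C = 1/(ωC) = 31.2 Ω
X = 9.16 − 31.2 = -22.0 Ω

-22.0 Ω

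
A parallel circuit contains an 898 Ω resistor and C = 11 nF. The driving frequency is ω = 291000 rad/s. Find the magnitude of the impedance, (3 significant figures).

295 Ω

X_C = 1/(ωC) = 312 Ω
Parallel: admittances add. Y = 1/R + jωC
Y = (0.00111 + j0.00320) S
|Y| = 0.00339 S → |Z| = 1/|Y| = 295 Ω, ∠Z = −∠Y = -70.8°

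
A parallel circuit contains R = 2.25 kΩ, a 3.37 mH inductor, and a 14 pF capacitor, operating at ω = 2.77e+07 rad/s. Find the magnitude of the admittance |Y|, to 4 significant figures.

X_L = ωL = 93350 Ω
X_C = 1/(ωC) = 2579 Ω
Parallel: admittances add. Y = 1/R + 1/(jωL) + jωC
Y = (0.0004444 + j0.0003771) S
|Y| = 0.0005829 S → |Z| = 1/|Y| = 1716 Ω, ∠Z = −∠Y = -40.31°

582.9 μS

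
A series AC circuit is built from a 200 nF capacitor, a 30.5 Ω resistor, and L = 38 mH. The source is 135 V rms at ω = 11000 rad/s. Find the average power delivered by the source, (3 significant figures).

X_L = ωL = 418 Ω
X_C = 1/(ωC) = 455 Ω
Net reactance X = X_L − X_C = -36.5 Ω
Z = 30.5 − j36.5 Ω
|Z| = √(30.5² + 36.5²) = 47.6 Ω
∠Z = arctan(-36.5/30.5) = -50.2°
I = V/|Z| = 2.84 A
P = VI cos φ = 135 × 2.84 × cos(-50.2°) = 245 W

245 W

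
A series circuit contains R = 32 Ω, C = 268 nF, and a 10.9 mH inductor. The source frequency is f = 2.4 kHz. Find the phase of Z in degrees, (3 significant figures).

ω = 2πf = 15080 rad/s
X_L = ωL = 164 Ω
X_C = 1/(ωC) = 247 Ω
Net reactance X = X_L − X_C = -83.1 Ω
Z = 32.0 − j83.1 Ω
|Z| = √(32.0² + 83.1²) = 89.0 Ω
∠Z = arctan(-83.1/32.0) = -68.9°

-68.9°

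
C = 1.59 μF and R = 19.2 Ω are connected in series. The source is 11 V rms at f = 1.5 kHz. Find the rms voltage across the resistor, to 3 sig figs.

ω = 2πf = 9425 rad/s
X_C = 1/(ωC) = 66.7 Ω
Z = 19.2 − j66.7 Ω
|Z| = √(19.2² + 66.7²) = 69.4 Ω
I = V/|Z| = 158 mA
V_R = I·|Z_R| = 0.158 × 19.2 = 3.04 V

3.04 V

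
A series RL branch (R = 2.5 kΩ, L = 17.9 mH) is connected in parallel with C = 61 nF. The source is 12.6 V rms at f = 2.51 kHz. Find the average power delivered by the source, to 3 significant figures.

62.7 mW

ω = 2πf = 15770 rad/s
X_L = ωL = 282 Ω
X_C = 1/(ωC) = 1040 Ω
Branch 1 (R+jX_L): Z₁ = 2500 + j282 Ω, |Z₁| = 2520 Ω
Branch 2 (−jX_C): Z₂ = −j1040 Ω
Parallel: Z = Z₁Z₂/(Z₁+Z₂), |Z| = 1000 Ω, ∠Z = -66.7°
I = V/|Z| = 12.6 mA
P = VI cos φ = 12.6 × 0.0126 × cos(-66.7°) = 62.7 mW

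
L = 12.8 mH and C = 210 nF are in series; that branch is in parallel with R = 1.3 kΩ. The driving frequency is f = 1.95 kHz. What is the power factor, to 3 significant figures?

0.176

ω = 2πf = 12250 rad/s
X_L = ωL = 157 Ω
X_C = 1/(ωC) = 389 Ω
Branch 1: Z₁ = R = 1300 Ω
Branch 2 (series LC): Z₂ = j(X_L − X_C) = −j232 Ω
Parallel: Z = Z₁Z₂/(Z₁+Z₂), |Z| = 228 Ω, ∠Z = -79.9°
cos φ = cos(-79.9°) = 0.176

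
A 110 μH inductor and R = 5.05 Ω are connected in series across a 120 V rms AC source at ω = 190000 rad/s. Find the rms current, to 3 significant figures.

5.58 A

X_L = ωL = 20.9 Ω
Z = 5.05 + j20.9 Ω
|Z| = √(5.05² + 20.9²) = 21.5 Ω
I = V/|Z| = 120/21.5 = 5.58 A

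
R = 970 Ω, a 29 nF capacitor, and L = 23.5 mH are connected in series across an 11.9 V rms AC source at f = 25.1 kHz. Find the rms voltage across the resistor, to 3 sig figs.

3.19 V

ω = 2πf = 157700 rad/s
X_L = ωL = 3710 Ω
X_C = 1/(ωC) = 219 Ω
Net reactance X = X_L − X_C = 3490 Ω
Z = 970 + j3490 Ω
|Z| = √(970² + 3490²) = 3620 Ω
I = V/|Z| = 3.29 mA
V_R = I·|Z_R| = 0.00329 × 970 = 3.19 V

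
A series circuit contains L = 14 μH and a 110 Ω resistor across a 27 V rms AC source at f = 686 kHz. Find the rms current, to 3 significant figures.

215 mA

ω = 2πf = 4.31e+06 rad/s
X_L = ωL = 60.3 Ω
Z = 110 + j60.3 Ω
|Z| = √(110² + 60.3²) = 125 Ω
I = V/|Z| = 27/125 = 215 mA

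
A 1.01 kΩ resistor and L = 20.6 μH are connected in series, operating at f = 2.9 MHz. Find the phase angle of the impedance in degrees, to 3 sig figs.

ω = 2πf = 1.822e+07 rad/s
X_L = ωL = 375 Ω
Z = 1010 + j375 Ω
|Z| = √(1010² + 375²) = 1080 Ω
∠Z = arctan(375/1010) = 20.4°

20.4°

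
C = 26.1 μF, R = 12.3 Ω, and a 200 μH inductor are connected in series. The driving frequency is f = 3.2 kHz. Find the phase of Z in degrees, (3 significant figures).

9.76°

ω = 2πf = 20110 rad/s
X_L = ωL = 4.02 Ω
X_C = 1/(ωC) = 1.91 Ω
Net reactance X = X_L − X_C = 2.12 Ω
Z = 12.3 + j2.12 Ω
|Z| = √(12.3² + 2.12²) = 12.5 Ω
∠Z = arctan(2.12/12.3) = 9.76°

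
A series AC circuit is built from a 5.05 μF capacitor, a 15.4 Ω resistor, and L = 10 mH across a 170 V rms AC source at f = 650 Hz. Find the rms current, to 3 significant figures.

9.89 A

ω = 2πf = 4084 rad/s
X_L = ωL = 40.8 Ω
X_C = 1/(ωC) = 48.5 Ω
Net reactance X = X_L − X_C = -7.65 Ω
Z = 15.4 − j7.65 Ω
|Z| = √(15.4² + 7.65²) = 17.2 Ω
I = V/|Z| = 170/17.2 = 9.89 A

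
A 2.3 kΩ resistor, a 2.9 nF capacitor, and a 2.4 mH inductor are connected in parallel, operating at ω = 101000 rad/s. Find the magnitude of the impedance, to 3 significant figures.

X_L = ωL = 242 Ω
X_C = 1/(ωC) = 3410 Ω
Parallel: admittances add. Y = 1/R + 1/(jωL) + jωC
Y = (0.000435 − j0.00383) S
|Y| = 0.00386 S → |Z| = 1/|Y| = 259 Ω, ∠Z = −∠Y = 83.5°

259 Ω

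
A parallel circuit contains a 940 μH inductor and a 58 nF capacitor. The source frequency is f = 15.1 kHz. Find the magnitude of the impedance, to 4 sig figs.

175.1 Ω

ω = 2πf = 94880 rad/s
X_L = ωL = 89.18 Ω
X_C = 1/(ωC) = 181.7 Ω
Parallel: admittances add. Y = 1/(jωL) + jωC
Y = (0 − j0.005710) S
|Y| = 0.005710 S → |Z| = 1/|Y| = 175.1 Ω, ∠Z = −∠Y = 90.00°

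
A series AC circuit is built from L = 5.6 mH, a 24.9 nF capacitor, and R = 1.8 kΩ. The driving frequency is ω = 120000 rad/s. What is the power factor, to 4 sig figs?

X_L = ωL = 672.0 Ω
X_C = 1/(ωC) = 334.7 Ω
Net reactance X = X_L − X_C = 337.3 Ω
Z = 1800 + j337.3 Ω
|Z| = √(1800² + 337.3²) = 1831 Ω
∠Z = arctan(337.3/1800) = 10.61°
cos φ = cos(10.61°) = 0.9829

0.9829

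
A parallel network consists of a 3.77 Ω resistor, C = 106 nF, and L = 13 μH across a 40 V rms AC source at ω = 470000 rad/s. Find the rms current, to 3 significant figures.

11.5 A

X_L = ωL = 6.11 Ω
X_C = 1/(ωC) = 20.1 Ω
Parallel: admittances add. Y = 1/R + 1/(jωL) + jωC
Y = (0.265 − j0.114) S
|Y| = 0.289 S → |Z| = 1/|Y| = 3.46 Ω, ∠Z = −∠Y = 23.2°
I = V/|Z| = 40/3.46 = 11.5 A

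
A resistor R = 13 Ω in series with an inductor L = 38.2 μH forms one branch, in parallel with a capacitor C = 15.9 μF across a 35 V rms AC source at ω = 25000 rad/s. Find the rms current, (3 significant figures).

14.0 A

X_L = ωL = 0.955 Ω
X_C = 1/(ωC) = 2.52 Ω
Branch 1 (R+jX_L): Z₁ = 13.0 + j0.955 Ω, |Z₁| = 13.0 Ω
Branch 2 (−jX_C): Z₂ = −j2.52 Ω
Parallel: Z = Z₁Z₂/(Z₁+Z₂), |Z| = 2.50 Ω, ∠Z = -79.0°
I = V/|Z| = 35/2.50 = 14.0 A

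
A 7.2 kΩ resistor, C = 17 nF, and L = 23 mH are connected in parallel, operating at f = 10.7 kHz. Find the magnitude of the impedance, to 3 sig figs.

ω = 2πf = 67230 rad/s
X_L = ωL = 1550 Ω
X_C = 1/(ωC) = 875 Ω
Parallel: admittances add. Y = 1/R + 1/(jωL) + jωC
Y = (0.000139 + j0.000496) S
|Y| = 0.000515 S → |Z| = 1/|Y| = 1940 Ω, ∠Z = −∠Y = -74.4°

1940 Ω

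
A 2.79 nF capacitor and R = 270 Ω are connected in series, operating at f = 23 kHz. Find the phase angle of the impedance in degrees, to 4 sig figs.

ω = 2πf = 144500 rad/s
X_C = 1/(ωC) = 2480 Ω
Z = 270.0 − j2480 Ω
|Z| = √(270.0² + 2480²) = 2495 Ω
∠Z = arctan(-2480/270.0) = -83.79°

-83.79°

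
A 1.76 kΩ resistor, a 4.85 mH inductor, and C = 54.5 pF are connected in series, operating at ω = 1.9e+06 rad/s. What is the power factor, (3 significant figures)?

0.970

X_L = ωL = 9220 Ω
X_C = 1/(ωC) = 9660 Ω
Net reactance X = X_L − X_C = -442 Ω
Z = 1760 − j442 Ω
|Z| = √(1760² + 442²) = 1810 Ω
∠Z = arctan(-442/1760) = -14.1°
cos φ = cos(-14.1°) = 0.970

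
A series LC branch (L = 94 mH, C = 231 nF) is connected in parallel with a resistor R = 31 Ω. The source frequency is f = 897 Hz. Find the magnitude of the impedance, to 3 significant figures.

ω = 2πf = 5636 rad/s
X_L = ωL = 530 Ω
X_C = 1/(ωC) = 768 Ω
Branch 1: Z₁ = R = 31.0 Ω
Branch 2 (series LC): Z₂ = j(X_L − X_C) = −j238 Ω
Parallel: Z = Z₁Z₂/(Z₁+Z₂), |Z| = 30.7 Ω, ∠Z = -7.41°

30.7 Ω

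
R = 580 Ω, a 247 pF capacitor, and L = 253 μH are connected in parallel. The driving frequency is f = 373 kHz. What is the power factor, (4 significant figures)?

0.8413

ω = 2πf = 2.344e+06 rad/s
X_L = ωL = 592.9 Ω
X_C = 1/(ωC) = 1727 Ω
Parallel: admittances add. Y = 1/R + 1/(jωL) + jωC
Y = (0.001724 − j0.001108) S
|Y| = 0.002049 S → |Z| = 1/|Y| = 488.0 Ω, ∠Z = −∠Y = 32.72°
cos φ = cos(32.72°) = 0.8413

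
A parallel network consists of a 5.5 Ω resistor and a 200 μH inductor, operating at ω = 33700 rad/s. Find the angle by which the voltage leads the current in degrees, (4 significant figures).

39.22°

X_L = ωL = 6.740 Ω
Parallel: admittances add. Y = 1/R + 1/(jωL)
Y = (0.1818 − j0.1484) S
|Y| = 0.2347 S → |Z| = 1/|Y| = 4.261 Ω, ∠Z = −∠Y = 39.22°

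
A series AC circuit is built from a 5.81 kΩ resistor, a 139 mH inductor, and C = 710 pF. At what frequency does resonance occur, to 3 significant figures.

ω₀ = 1/√(LC) = 1/√(0.139 × 7.1e-10) = 100700 rad/s
f₀ = ω₀/(2π) = 16.0 kHz

16.0 kHz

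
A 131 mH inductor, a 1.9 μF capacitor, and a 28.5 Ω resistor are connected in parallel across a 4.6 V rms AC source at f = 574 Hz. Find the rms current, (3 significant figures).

163 mA

ω = 2πf = 3607 rad/s
X_L = ωL = 472 Ω
X_C = 1/(ωC) = 146 Ω
Parallel: admittances add. Y = 1/R + 1/(jωL) + jωC
Y = (0.0351 + j0.00474) S
|Y| = 0.0354 S → |Z| = 1/|Y| = 28.2 Ω, ∠Z = −∠Y = -7.69°
I = V/|Z| = 4.6/28.2 = 163 mA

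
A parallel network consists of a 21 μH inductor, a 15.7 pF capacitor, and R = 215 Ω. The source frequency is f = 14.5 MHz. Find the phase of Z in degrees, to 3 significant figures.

ω = 2πf = 9.111e+07 rad/s
X_L = ωL = 1910 Ω
X_C = 1/(ωC) = 699 Ω
Parallel: admittances add. Y = 1/R + 1/(jωL) + jωC
Y = (0.00465 + j0.000908) S
|Y| = 0.00474 S → |Z| = 1/|Y| = 211 Ω, ∠Z = −∠Y = -11.0°

-11.0°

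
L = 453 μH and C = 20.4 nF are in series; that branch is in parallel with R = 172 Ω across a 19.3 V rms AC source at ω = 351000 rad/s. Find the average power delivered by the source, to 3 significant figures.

2.17 W

X_L = ωL = 159 Ω
X_C = 1/(ωC) = 140 Ω
Branch 1: Z₁ = R = 172 Ω
Branch 2 (series LC): Z₂ = j(X_L − X_C) = j19.3 Ω
Parallel: Z = Z₁Z₂/(Z₁+Z₂), |Z| = 19.2 Ω, ∠Z = 83.6°
I = V/|Z| = 1.00 A
P = VI cos φ = 19.3 × 1.00 × cos(83.6°) = 2.17 W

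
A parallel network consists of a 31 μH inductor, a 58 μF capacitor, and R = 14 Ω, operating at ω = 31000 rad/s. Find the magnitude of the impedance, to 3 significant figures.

X_L = ωL = 0.961 Ω
X_C = 1/(ωC) = 0.556 Ω
Parallel: admittances add. Y = 1/R + 1/(jωL) + jωC
Y = (0.0714 + j0.757) S
|Y| = 0.761 S → |Z| = 1/|Y| = 1.31 Ω, ∠Z = −∠Y = -84.6°

1.31 Ω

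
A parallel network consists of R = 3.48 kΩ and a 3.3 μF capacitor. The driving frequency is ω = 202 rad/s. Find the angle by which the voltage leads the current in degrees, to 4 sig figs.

-66.68°

X_C = 1/(ωC) = 1500 Ω
Parallel: admittances add. Y = 1/R + jωC
Y = (0.0002874 + j0.0006666) S
|Y| = 0.0007259 S → |Z| = 1/|Y| = 1378 Ω, ∠Z = −∠Y = -66.68°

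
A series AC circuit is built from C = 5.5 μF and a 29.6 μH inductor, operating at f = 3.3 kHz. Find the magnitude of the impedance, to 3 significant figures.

8.16 Ω

ω = 2πf = 20730 rad/s
X_L = ωL = 0.614 Ω
X_C = 1/(ωC) = 8.77 Ω
Net reactance X = X_L − X_C = -8.16 Ω
Z = − j8.16 Ω
|Z| = √(0² + 8.16²) = 8.16 Ω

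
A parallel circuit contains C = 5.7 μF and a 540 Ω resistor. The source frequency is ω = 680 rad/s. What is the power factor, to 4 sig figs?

X_C = 1/(ωC) = 258.0 Ω
Parallel: admittances add. Y = 1/R + jωC
Y = (0.001852 + j0.003876) S
|Y| = 0.004296 S → |Z| = 1/|Y| = 232.8 Ω, ∠Z = −∠Y = -64.46°
cos φ = cos(-64.46°) = 0.4311

0.4311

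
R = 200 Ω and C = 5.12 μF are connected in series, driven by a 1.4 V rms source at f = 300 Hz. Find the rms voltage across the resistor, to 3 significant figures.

ω = 2πf = 1885 rad/s
X_C = 1/(ωC) = 104 Ω
Z = 200 − j104 Ω
|Z| = √(200² + 104²) = 225 Ω
I = V/|Z| = 6.22 mA
V_R = I·|Z_R| = 0.00622 × 200 = 1.24 V

1.24 V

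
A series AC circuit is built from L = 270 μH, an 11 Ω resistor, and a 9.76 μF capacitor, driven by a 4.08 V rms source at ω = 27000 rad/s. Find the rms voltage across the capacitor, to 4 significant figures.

1.341 V

X_L = ωL = 7.290 Ω
X_C = 1/(ωC) = 3.795 Ω
Net reactance X = X_L − X_C = 3.495 Ω
Z = 11.00 + j3.495 Ω
|Z| = √(11.00² + 3.495²) = 11.54 Ω
I = V/|Z| = 353.5 mA
V_C = I·|Z_C| = 0.3535 × 3.795 = 1.341 V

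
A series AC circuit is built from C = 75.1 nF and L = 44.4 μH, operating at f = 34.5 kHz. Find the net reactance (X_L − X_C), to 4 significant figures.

-51.80 Ω

ω = 2πf = 216800 rad/s
X_L = ωL = 9.625 Ω
X_C = 1/(ωC) = 61.43 Ω
X = 9.625 − 61.43 = -51.80 Ω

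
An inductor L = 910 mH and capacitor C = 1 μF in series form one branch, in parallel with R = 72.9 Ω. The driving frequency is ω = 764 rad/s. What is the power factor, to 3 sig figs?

0.993

X_L = ωL = 695 Ω
X_C = 1/(ωC) = 1310 Ω
Branch 1: Z₁ = R = 72.9 Ω
Branch 2 (series LC): Z₂ = j(X_L − X_C) = −j614 Ω
Parallel: Z = Z₁Z₂/(Z₁+Z₂), |Z| = 72.4 Ω, ∠Z = -6.77°
cos φ = cos(-6.77°) = 0.993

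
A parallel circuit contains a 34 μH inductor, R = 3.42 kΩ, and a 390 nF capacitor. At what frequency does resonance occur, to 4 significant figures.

ω₀ = 1/√(LC) = 1/√(3.4e-05 × 3.9e-07) = 274600 rad/s
f₀ = ω₀/(2π) = 43.71 kHz

43.71 kHz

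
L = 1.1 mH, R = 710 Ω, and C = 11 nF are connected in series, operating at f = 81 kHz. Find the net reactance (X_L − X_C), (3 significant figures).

381 Ω

ω = 2πf = 508900 rad/s
X_L = ωL = 560 Ω
X_C = 1/(ωC) = 179 Ω
X = 560 − 179 = 381 Ω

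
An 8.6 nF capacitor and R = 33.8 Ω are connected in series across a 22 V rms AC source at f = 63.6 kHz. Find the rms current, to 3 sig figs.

75.1 mA

ω = 2πf = 399600 rad/s
X_C = 1/(ωC) = 291 Ω
Z = 33.8 − j291 Ω
|Z| = √(33.8² + 291²) = 293 Ω
I = V/|Z| = 22/293 = 75.1 mA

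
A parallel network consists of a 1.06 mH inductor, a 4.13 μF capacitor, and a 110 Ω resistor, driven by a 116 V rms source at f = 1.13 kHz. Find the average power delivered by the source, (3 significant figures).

122 W

ω = 2πf = 7100 rad/s
X_L = ωL = 7.53 Ω
X_C = 1/(ωC) = 34.1 Ω
Parallel: admittances add. Y = 1/R + 1/(jωL) + jωC
Y = (0.00909 − j0.104) S
|Y| = 0.104 S → |Z| = 1/|Y| = 9.62 Ω, ∠Z = −∠Y = 85.0°
I = V/|Z| = 12.1 A
P = VI cos φ = 116 × 12.1 × cos(85.0°) = 122 W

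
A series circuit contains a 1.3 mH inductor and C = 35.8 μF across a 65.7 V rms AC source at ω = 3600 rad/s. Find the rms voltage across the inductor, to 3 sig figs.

X_L = ωL = 4.68 Ω
X_C = 1/(ωC) = 7.76 Ω
Net reactance X = X_L − X_C = -3.08 Ω
Z = − j3.08 Ω
|Z| = √(0² + 3.08²) = 3.08 Ω
I = V/|Z| = 21.3 A
V_L = I·|Z_L| = 21.3 × 4.68 = 99.9 V

99.9 V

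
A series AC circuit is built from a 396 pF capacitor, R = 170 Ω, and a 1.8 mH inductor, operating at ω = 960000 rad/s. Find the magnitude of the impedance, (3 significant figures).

918 Ω

X_L = ωL = 1730 Ω
X_C = 1/(ωC) = 2630 Ω
Net reactance X = X_L − X_C = -902 Ω
Z = 170 − j902 Ω
|Z| = √(170² + 902²) = 918 Ω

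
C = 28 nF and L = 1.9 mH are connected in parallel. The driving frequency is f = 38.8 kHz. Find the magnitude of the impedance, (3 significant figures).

ω = 2πf = 243800 rad/s
X_L = ωL = 463 Ω
X_C = 1/(ωC) = 146 Ω
Parallel: admittances add. Y = 1/(jωL) + jωC
Y = (0 + j0.00467) S
|Y| = 0.00467 S → |Z| = 1/|Y| = 214 Ω, ∠Z = −∠Y = -90.0°

214 Ω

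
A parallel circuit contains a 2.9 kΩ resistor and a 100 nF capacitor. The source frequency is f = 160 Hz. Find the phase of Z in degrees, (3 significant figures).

ω = 2πf = 1005 rad/s
X_C = 1/(ωC) = 9950 Ω
Parallel: admittances add. Y = 1/R + jωC
Y = (0.000345 + j0.000101) S
|Y| = 0.000359 S → |Z| = 1/|Y| = 2780 Ω, ∠Z = −∠Y = -16.3°

-16.3°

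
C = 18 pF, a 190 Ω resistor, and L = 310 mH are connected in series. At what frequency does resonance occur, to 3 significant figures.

67.4 kHz

ω₀ = 1/√(LC) = 1/√(0.31 × 1.8e-11) = 423300 rad/s
f₀ = ω₀/(2π) = 67.4 kHz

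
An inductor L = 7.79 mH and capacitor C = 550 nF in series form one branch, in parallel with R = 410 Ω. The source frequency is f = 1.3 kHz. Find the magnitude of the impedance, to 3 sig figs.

ω = 2πf = 8168 rad/s
X_L = ωL = 63.6 Ω
X_C = 1/(ωC) = 223 Ω
Branch 1: Z₁ = R = 410 Ω
Branch 2 (series LC): Z₂ = j(X_L − X_C) = −j159 Ω
Parallel: Z = Z₁Z₂/(Z₁+Z₂), |Z| = 148 Ω, ∠Z = -68.8°

148 Ω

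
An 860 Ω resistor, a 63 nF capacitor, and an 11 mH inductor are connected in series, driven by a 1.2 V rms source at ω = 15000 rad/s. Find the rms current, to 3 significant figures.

968 μA

X_L = ωL = 165 Ω
X_C = 1/(ωC) = 1060 Ω
Net reactance X = X_L − X_C = -893 Ω
Z = 860 − j893 Ω
|Z| = √(860² + 893²) = 1240 Ω
I = V/|Z| = 1.2/1240 = 968 μA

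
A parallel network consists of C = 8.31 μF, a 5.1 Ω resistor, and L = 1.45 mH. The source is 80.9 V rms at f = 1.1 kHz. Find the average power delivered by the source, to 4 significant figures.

ω = 2πf = 6912 rad/s
X_L = ωL = 10.02 Ω
X_C = 1/(ωC) = 17.41 Ω
Parallel: admittances add. Y = 1/R + 1/(jωL) + jωC
Y = (0.1961 − j0.04235) S
|Y| = 0.2006 S → |Z| = 1/|Y| = 4.985 Ω, ∠Z = −∠Y = 12.19°
I = V/|Z| = 16.23 A
P = VI cos φ = 80.9 × 16.23 × cos(12.19°) = 1.283 kW

1.283 kW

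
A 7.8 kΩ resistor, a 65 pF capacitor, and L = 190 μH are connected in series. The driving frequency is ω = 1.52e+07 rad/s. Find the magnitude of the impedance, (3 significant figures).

X_L = ωL = 2890 Ω
X_C = 1/(ωC) = 1010 Ω
Net reactance X = X_L − X_C = 1880 Ω
Z = 7800 + j1880 Ω
|Z| = √(7800² + 1880²) = 8020 Ω

8020 Ω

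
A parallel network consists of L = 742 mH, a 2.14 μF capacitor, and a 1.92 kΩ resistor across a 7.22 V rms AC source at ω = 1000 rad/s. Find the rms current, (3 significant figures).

X_L = ωL = 742 Ω
X_C = 1/(ωC) = 467 Ω
Parallel: admittances add. Y = 1/R + 1/(jωL) + jωC
Y = (0.000521 + j0.000792) S
|Y| = 0.000948 S → |Z| = 1/|Y| = 1050 Ω, ∠Z = −∠Y = -56.7°
I = V/|Z| = 7.22/1050 = 6.85 mA

6.85 mA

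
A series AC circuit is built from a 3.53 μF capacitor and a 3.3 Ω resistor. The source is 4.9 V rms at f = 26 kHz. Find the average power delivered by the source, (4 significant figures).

ω = 2πf = 163400 rad/s
X_C = 1/(ωC) = 1.734 Ω
Z = 3.300 − j1.734 Ω
|Z| = √(3.300² + 1.734²) = 3.728 Ω
∠Z = arctan(-1.734/3.300) = -27.72°
I = V/|Z| = 1.314 A
P = VI cos φ = 4.9 × 1.314 × cos(-27.72°) = 5.701 W

5.701 W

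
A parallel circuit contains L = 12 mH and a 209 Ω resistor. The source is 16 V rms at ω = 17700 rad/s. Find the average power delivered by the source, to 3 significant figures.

1.22 W

X_L = ωL = 212 Ω
Parallel: admittances add. Y = 1/R + 1/(jωL)
Y = (0.00478 − j0.00471) S
|Y| = 0.00671 S → |Z| = 1/|Y| = 149 Ω, ∠Z = −∠Y = 44.5°
I = V/|Z| = 107 mA
P = VI cos φ = 16 × 0.107 × cos(44.5°) = 1.22 W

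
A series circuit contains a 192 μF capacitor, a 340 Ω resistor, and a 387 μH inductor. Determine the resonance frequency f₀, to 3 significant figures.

584 Hz

ω₀ = 1/√(LC) = 1/√(0.000387 × 0.000192) = 3669 rad/s
f₀ = ω₀/(2π) = 584 Hz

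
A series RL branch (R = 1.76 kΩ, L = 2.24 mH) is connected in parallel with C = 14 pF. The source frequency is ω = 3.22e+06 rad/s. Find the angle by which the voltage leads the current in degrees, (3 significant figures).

69.6°

X_L = ωL = 7210 Ω
X_C = 1/(ωC) = 22200 Ω
Branch 1 (R+jX_L): Z₁ = 1760 + j7210 Ω, |Z₁| = 7420 Ω
Branch 2 (−jX_C): Z₂ = −j22200 Ω
Parallel: Z = Z₁Z₂/(Z₁+Z₂), |Z| = 10900 Ω, ∠Z = 69.6°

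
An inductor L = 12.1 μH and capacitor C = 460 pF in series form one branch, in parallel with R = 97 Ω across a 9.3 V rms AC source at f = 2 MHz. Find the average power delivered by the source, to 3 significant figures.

892 mW

ω = 2πf = 1.257e+07 rad/s
X_L = ωL = 152 Ω
X_C = 1/(ωC) = 173 Ω
Branch 1: Z₁ = R = 97.0 Ω
Branch 2 (series LC): Z₂ = j(X_L − X_C) = −j20.9 Ω
Parallel: Z = Z₁Z₂/(Z₁+Z₂), |Z| = 20.5 Ω, ∠Z = -77.8°
I = V/|Z| = 454 mA
P = VI cos φ = 9.3 × 0.454 × cos(-77.8°) = 892 mW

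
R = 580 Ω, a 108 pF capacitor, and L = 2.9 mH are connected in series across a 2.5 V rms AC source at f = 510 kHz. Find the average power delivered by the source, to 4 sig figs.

ω = 2πf = 3.204e+06 rad/s
X_L = ωL = 9293 Ω
X_C = 1/(ωC) = 2890 Ω
Net reactance X = X_L − X_C = 6403 Ω
Z = 580.0 + j6403 Ω
|Z| = √(580.0² + 6403²) = 6430 Ω
∠Z = arctan(6403/580.0) = 84.82°
I = V/|Z| = 388.8 μA
P = VI cos φ = 2.5 × 0.0003888 × cos(84.82°) = 87.69 μW

87.69 μW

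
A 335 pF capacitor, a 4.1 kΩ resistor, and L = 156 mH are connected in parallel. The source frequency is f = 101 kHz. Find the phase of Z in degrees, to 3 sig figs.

-39.7°

ω = 2πf = 634600 rad/s
X_L = ωL = 99000 Ω
X_C = 1/(ωC) = 4700 Ω
Parallel: admittances add. Y = 1/R + 1/(jωL) + jωC
Y = (0.000244 + j0.000202) S
|Y| = 0.000317 S → |Z| = 1/|Y| = 3150 Ω, ∠Z = −∠Y = -39.7°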